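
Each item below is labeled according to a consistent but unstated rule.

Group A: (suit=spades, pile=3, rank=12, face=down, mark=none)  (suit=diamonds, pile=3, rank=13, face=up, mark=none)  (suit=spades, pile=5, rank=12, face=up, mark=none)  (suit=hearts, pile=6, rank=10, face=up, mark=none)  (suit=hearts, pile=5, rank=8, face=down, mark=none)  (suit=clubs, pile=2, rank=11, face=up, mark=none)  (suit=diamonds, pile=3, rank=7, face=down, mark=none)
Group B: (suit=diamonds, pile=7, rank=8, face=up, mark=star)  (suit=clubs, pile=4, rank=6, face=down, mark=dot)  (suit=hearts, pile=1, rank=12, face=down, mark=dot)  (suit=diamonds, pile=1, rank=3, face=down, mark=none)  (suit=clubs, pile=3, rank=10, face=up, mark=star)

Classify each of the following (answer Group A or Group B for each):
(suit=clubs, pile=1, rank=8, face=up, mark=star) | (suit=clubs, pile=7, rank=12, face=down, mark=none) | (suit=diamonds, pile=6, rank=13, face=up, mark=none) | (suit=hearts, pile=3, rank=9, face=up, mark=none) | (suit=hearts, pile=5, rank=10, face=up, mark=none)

Group B, Group A, Group A, Group A, Group A

The rule appears to be: mark is none AND pile ≥ 2.
(suit=clubs, pile=1, rank=8, face=up, mark=star) → mark is star, pile = 1 → Group B. (suit=clubs, pile=7, rank=12, face=down, mark=none) → mark is none, pile = 7 → Group A. (suit=diamonds, pile=6, rank=13, face=up, mark=none) → mark is none, pile = 6 → Group A. (suit=hearts, pile=3, rank=9, face=up, mark=none) → mark is none, pile = 3 → Group A. (suit=hearts, pile=5, rank=10, face=up, mark=none) → mark is none, pile = 5 → Group A.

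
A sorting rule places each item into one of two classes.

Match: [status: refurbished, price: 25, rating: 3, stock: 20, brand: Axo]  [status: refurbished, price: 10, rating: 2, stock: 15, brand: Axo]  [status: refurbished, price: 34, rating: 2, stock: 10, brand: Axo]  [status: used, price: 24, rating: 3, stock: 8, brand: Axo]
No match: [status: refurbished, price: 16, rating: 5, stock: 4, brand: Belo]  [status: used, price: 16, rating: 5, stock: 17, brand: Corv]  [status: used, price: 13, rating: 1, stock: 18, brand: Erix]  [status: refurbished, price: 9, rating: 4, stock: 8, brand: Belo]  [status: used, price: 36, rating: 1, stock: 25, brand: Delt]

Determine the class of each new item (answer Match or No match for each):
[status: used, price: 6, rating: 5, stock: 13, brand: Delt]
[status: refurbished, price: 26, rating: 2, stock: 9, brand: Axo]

A rule that fits every label: brand is Axo — true of each 'Match' example, false of each 'No match' one.
[status: used, price: 6, rating: 5, stock: 13, brand: Delt] → brand is Delt → No match. [status: refurbished, price: 26, rating: 2, stock: 9, brand: Axo] → brand is Axo → Match.

No match, Match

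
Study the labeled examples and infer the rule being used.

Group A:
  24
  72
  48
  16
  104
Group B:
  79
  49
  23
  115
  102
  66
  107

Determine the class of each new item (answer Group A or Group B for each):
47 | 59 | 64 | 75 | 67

The simplest hypothesis consistent with all the labels is: multiple of 4.
47: 47 = 4·11 + 3, does not fit → Group B. 59: 59 = 4·14 + 3, does not fit → Group B. 64: 64 = 4·16, checks out → Group A. 75: 75 = 4·18 + 3, does not fit → Group B. 67: 67 = 4·16 + 3, does not fit → Group B.

Group B, Group B, Group A, Group B, Group B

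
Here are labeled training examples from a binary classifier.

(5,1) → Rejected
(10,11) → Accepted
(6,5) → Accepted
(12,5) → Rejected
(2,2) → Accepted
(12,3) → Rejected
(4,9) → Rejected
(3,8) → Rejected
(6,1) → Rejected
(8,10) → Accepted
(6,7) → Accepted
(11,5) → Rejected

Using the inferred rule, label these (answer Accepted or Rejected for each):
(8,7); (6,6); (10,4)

Accepted, Accepted, Rejected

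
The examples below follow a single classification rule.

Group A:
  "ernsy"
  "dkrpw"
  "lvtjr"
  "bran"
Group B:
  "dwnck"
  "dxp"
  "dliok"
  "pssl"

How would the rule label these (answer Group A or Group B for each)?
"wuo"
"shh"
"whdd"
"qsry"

Group B, Group B, Group B, Group A

All 'Group A' examples share one property — contains 'r' — and every 'Group B' example lacks it.
"wuo": no 'r' — does not fit, so Group B.
"shh": no 'r' — does not fit, so Group B.
"whdd": no 'r' — does not fit, so Group B.
"qsry": has 'r' — fits, so Group A.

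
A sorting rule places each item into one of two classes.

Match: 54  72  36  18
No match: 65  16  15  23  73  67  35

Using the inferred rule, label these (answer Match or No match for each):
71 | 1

A rule that fits every label: multiple of 6 — true of each 'Match' example, false of each 'No match' one.
71: 71 = 6·11 + 5 — doesn't match, so No match.
1: 1 = 6·0 + 1 — doesn't match, so No match.

No match, No match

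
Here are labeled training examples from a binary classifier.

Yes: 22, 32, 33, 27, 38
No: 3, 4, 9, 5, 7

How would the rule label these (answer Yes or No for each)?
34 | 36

Yes, Yes

The pattern is that an item is 'Yes' exactly when: at least 22.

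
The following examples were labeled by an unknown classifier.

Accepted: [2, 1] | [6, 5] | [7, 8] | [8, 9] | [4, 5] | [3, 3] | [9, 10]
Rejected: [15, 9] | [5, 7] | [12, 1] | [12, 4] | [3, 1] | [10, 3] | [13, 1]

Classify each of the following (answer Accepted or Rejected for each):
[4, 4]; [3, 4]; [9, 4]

All 'Accepted' examples share one property — |first − second| ≤ 1 — and every 'Rejected' example lacks it.
[4, 4]: Accepted (|4−4| = 0).
[3, 4]: Accepted (|3−4| = 1).
[9, 4]: Rejected (|9−4| = 5).

Accepted, Accepted, Rejected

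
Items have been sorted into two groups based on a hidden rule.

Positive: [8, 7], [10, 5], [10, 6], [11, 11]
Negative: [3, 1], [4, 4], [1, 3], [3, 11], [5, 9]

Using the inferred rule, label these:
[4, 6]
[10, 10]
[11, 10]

One predicate separates the groups cleanly: sum ≥ 15.

Negative, Positive, Positive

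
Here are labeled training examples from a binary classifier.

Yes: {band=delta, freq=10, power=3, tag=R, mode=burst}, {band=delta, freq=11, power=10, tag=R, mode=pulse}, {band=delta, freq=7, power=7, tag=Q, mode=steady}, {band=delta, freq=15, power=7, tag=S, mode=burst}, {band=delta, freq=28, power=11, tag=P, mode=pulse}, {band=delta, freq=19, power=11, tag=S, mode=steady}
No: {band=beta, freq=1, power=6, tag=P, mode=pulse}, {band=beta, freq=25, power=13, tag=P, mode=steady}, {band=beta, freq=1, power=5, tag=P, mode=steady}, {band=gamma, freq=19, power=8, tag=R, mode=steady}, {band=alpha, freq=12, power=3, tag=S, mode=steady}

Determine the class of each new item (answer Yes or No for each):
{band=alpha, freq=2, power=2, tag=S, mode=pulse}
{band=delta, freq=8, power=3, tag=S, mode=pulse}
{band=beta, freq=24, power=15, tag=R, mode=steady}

No, Yes, No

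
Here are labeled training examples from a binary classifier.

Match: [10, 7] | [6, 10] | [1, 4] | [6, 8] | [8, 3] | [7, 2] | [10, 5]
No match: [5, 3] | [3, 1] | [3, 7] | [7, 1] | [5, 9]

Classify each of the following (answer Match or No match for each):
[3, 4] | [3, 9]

Match, No match

Rule: product is even. This holds for each 'Match' example and fails for each 'No match' one.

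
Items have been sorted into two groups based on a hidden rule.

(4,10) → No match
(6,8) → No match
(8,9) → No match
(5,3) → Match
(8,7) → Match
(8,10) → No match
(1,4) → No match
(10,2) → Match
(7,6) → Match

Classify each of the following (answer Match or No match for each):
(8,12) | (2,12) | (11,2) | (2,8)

The rule appears to be: first > second.

No match, No match, Match, No match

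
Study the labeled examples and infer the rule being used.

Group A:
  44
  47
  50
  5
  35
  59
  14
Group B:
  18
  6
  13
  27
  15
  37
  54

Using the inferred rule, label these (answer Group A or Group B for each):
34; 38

Group B, Group A

Comparing the two groups points to one rule — ≡ 2 (mod 3).
34: 34 mod 3 = 1 — doesn't qualify, so Group B. 38: 38 mod 3 = 2 — checks out, so Group A.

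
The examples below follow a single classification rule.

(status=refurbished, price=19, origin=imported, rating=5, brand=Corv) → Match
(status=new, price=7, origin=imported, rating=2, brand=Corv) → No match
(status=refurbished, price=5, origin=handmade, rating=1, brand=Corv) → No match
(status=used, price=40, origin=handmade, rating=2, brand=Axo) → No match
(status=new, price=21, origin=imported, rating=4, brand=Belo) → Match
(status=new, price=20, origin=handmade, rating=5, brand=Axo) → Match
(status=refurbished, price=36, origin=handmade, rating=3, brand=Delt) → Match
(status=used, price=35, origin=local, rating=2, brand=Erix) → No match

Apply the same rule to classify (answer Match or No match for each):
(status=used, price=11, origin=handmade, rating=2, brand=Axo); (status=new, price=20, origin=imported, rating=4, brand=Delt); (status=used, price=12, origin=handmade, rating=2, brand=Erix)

No match, Match, No match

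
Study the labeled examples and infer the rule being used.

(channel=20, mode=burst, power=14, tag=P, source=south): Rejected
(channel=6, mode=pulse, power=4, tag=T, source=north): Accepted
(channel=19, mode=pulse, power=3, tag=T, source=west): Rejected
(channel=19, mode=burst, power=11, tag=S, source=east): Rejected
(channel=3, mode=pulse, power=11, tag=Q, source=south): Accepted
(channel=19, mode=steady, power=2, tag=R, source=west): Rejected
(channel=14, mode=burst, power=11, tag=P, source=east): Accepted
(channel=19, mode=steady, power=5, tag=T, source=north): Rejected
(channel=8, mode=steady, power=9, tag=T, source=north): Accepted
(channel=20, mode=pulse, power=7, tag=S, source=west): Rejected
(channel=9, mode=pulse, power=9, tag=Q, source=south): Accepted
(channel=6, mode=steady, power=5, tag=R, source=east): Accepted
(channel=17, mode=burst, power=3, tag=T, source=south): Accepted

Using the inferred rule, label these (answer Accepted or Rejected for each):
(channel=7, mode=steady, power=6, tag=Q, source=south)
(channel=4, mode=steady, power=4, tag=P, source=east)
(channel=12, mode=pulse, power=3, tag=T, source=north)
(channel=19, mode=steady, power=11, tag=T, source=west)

Accepted, Accepted, Accepted, Rejected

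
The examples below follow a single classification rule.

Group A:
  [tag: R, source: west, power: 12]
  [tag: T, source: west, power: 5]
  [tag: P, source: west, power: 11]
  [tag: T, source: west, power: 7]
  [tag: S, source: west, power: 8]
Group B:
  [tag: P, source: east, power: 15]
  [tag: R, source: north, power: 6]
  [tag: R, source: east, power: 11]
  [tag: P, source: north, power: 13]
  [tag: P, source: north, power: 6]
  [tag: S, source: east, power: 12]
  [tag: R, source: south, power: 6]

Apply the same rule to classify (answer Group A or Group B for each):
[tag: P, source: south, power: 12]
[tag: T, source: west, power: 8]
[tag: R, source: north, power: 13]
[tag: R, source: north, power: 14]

Looking at the examples, the only property every 'Group A' case has and every 'Group B' case lacks is: source is west.

Group B, Group A, Group B, Group B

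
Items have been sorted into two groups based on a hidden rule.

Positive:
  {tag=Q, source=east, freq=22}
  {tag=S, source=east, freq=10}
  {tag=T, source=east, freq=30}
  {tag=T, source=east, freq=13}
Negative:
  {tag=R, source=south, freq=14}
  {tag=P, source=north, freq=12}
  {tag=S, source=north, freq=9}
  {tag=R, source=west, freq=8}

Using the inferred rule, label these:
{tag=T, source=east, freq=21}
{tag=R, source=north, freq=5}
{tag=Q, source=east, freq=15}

Rule: source is east. This holds for each 'Positive' example and fails for each 'Negative' one.
{tag=T, source=east, freq=21} — source is east, hence Positive.
{tag=R, source=north, freq=5} — source is north, hence Negative.
{tag=Q, source=east, freq=15} — source is east, hence Positive.

Positive, Negative, Positive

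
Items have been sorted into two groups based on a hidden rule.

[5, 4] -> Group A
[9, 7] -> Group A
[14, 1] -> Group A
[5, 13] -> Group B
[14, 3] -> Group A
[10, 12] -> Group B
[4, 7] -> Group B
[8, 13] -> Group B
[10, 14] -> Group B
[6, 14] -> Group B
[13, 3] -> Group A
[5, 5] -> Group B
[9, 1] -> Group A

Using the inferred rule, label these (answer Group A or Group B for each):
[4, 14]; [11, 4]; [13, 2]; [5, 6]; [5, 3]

Group B, Group A, Group A, Group B, Group A

Every 'Group A' example satisfies: first > second. None of the 'Group B' examples do.
[4, 14]: Group B (4 < 14). [11, 4]: Group A (11 > 4). [13, 2]: Group A (13 > 2). [5, 6]: Group B (5 < 6). [5, 3]: Group A (5 > 3).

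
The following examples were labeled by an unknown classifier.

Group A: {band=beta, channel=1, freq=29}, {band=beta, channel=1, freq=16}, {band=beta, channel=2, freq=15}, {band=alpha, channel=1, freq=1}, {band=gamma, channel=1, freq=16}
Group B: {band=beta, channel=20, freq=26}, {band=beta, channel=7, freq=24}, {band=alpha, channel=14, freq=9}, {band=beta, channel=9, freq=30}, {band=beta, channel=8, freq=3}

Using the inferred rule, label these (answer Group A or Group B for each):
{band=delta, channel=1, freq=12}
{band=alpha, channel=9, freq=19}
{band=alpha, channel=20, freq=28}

Group A, Group B, Group B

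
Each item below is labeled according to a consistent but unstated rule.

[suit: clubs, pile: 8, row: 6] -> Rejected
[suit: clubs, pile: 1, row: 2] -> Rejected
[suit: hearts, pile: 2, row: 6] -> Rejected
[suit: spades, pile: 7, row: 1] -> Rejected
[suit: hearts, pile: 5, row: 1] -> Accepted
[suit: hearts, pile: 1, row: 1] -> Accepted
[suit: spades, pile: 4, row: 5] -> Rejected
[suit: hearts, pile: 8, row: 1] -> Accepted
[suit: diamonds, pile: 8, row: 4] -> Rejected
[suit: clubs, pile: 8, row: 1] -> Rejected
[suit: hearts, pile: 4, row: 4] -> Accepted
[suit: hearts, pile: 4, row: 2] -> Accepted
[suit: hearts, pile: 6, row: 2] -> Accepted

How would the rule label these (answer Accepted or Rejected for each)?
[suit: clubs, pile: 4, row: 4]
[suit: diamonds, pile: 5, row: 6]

Rejected, Rejected

Rule: suit is hearts AND row ≤ 4. This holds for each 'Accepted' example and fails for each 'Rejected' one.
[suit: clubs, pile: 4, row: 4]: suit is clubs, row = 4 — lacks this property, so Rejected. [suit: diamonds, pile: 5, row: 6]: suit is diamonds, row = 6 — lacks this property, so Rejected.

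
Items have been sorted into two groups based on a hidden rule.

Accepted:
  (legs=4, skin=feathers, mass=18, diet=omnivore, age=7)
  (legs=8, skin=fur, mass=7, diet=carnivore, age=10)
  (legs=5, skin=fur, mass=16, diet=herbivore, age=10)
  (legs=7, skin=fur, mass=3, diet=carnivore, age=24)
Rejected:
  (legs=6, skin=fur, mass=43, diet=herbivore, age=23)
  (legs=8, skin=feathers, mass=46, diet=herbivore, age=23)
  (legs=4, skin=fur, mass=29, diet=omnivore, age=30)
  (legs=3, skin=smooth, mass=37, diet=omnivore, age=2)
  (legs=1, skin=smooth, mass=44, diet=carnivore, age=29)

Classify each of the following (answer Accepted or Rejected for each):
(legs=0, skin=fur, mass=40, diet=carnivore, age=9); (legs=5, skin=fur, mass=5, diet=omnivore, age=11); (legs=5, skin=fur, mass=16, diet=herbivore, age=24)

One predicate separates the groups cleanly: mass ≤ 18.
Rejected: (legs=0, skin=fur, mass=40, diet=carnivore, age=9), since mass = 40. Accepted: (legs=5, skin=fur, mass=5, diet=omnivore, age=11), since mass = 5. Accepted: (legs=5, skin=fur, mass=16, diet=herbivore, age=24), since mass = 16.

Rejected, Accepted, Accepted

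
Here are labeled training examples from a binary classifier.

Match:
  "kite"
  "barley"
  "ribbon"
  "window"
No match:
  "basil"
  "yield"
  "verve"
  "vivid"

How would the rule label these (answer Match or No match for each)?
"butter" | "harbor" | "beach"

All 'Match' examples share one property — even length — and every 'No match' example lacks it.
"butter" — length 6, hence Match.
"harbor" — length 6, hence Match.
"beach" — length 5, hence No match.

Match, Match, No match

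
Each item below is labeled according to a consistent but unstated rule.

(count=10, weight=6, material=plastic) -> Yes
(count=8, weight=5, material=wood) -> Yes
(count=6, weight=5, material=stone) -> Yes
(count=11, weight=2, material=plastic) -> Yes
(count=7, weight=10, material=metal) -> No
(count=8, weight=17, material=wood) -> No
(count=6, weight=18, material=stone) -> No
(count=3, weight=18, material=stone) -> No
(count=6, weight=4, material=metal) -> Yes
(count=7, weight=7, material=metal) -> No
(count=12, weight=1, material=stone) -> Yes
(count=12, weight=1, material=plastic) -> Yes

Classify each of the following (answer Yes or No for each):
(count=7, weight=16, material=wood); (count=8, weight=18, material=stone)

No, No

Every 'Yes' example satisfies: weight ≤ 6. None of the 'No' examples do.
(count=7, weight=16, material=wood) — weight = 16, hence No. (count=8, weight=18, material=stone) — weight = 18, hence No.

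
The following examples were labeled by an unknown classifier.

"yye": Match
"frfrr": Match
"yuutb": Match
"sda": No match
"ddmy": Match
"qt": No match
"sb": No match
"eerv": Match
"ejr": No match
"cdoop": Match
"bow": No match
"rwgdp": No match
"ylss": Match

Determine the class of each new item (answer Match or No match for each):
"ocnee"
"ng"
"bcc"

Match, No match, Match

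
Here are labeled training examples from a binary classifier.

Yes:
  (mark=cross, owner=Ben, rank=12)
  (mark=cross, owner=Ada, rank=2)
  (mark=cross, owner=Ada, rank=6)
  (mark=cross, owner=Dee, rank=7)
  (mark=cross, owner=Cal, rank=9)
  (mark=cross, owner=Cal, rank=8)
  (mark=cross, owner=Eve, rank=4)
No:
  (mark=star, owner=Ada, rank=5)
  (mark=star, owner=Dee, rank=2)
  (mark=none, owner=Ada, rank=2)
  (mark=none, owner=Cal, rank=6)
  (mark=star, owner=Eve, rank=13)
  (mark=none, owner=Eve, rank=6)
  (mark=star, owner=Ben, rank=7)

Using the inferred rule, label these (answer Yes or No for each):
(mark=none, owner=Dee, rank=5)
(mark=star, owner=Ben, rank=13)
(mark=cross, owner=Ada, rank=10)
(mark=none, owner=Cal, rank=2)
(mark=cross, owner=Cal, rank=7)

No, No, Yes, No, Yes

A rule that fits every label: mark is cross — true of each 'Yes' example, false of each 'No' one.
(mark=none, owner=Dee, rank=5) — mark is none, hence No. (mark=star, owner=Ben, rank=13) — mark is star, hence No. (mark=cross, owner=Ada, rank=10) — mark is cross, hence Yes. (mark=none, owner=Cal, rank=2) — mark is none, hence No. (mark=cross, owner=Cal, rank=7) — mark is cross, hence Yes.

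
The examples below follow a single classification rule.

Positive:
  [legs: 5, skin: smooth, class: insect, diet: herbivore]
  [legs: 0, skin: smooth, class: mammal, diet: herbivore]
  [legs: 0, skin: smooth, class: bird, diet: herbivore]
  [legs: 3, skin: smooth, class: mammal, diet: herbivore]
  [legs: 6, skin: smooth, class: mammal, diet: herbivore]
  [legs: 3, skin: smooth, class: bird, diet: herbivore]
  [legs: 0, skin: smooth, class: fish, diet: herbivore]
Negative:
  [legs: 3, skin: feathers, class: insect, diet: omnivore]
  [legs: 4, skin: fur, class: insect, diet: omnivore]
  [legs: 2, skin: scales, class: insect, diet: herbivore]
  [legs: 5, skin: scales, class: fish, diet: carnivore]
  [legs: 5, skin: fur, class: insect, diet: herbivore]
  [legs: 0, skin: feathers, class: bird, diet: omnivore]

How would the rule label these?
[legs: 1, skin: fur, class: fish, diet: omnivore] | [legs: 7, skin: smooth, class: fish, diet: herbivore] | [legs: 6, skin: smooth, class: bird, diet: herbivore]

Negative, Positive, Positive

Checking candidate rules against both groups, what survives is: skin is smooth.
[legs: 1, skin: fur, class: fish, diet: omnivore]: skin is fur, fails the rule → Negative. [legs: 7, skin: smooth, class: fish, diet: herbivore]: skin is smooth, fits → Positive. [legs: 6, skin: smooth, class: bird, diet: herbivore]: skin is smooth, fits → Positive.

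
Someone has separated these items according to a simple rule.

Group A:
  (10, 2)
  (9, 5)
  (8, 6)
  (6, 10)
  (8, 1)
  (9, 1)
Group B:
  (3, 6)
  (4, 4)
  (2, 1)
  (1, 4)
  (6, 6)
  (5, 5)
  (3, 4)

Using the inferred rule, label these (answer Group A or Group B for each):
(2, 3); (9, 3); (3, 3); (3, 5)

The classifier is using: max ≥ 8.
(2, 3): Group B (max 3). (9, 3): Group A (max 9). (3, 3): Group B (max 3). (3, 5): Group B (max 5).

Group B, Group A, Group B, Group B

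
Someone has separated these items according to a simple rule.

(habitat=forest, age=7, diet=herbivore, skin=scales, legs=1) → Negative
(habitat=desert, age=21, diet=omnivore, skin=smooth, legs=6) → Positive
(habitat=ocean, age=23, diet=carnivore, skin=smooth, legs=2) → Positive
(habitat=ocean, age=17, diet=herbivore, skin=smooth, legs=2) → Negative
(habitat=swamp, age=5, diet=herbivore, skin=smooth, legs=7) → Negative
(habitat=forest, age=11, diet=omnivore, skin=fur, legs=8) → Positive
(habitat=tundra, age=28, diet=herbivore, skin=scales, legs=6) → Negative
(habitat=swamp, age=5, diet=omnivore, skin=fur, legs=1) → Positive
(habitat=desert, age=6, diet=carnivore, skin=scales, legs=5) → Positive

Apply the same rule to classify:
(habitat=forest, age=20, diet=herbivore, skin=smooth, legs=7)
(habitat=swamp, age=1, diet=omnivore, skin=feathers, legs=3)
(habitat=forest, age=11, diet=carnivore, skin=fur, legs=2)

Looking at the examples, the only property every 'Positive' case has and every 'Negative' case lacks is: diet is not herbivore.
(habitat=forest, age=20, diet=herbivore, skin=smooth, legs=7) → diet is herbivore → Negative.
(habitat=swamp, age=1, diet=omnivore, skin=feathers, legs=3) → diet is omnivore → Positive.
(habitat=forest, age=11, diet=carnivore, skin=fur, legs=2) → diet is carnivore → Positive.

Negative, Positive, Positive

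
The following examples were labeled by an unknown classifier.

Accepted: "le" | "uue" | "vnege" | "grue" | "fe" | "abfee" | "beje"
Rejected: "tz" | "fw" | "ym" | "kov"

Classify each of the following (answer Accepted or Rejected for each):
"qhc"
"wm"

Rejected, Rejected

The classifier is using: contains 'e'.
"qhc" — no 'e', hence Rejected. "wm" — no 'e', hence Rejected.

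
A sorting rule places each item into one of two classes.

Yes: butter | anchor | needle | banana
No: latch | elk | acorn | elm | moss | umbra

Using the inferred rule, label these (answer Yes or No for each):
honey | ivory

No, No

Rule: length 6. This holds for each 'Yes' example and fails for each 'No' one.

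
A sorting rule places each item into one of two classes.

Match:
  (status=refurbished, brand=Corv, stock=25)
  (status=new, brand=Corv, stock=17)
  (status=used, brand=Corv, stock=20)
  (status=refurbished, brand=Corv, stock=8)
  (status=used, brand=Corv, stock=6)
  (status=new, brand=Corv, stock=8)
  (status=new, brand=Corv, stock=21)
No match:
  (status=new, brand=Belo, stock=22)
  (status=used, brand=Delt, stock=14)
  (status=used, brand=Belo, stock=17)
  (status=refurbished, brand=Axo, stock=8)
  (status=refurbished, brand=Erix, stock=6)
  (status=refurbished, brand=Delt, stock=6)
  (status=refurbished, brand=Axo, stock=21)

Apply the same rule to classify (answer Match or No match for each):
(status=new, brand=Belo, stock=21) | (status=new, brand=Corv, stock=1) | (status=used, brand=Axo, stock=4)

No match, Match, No match

The common property of the 'Match' items is: brand is Corv. No 'No match' item has it.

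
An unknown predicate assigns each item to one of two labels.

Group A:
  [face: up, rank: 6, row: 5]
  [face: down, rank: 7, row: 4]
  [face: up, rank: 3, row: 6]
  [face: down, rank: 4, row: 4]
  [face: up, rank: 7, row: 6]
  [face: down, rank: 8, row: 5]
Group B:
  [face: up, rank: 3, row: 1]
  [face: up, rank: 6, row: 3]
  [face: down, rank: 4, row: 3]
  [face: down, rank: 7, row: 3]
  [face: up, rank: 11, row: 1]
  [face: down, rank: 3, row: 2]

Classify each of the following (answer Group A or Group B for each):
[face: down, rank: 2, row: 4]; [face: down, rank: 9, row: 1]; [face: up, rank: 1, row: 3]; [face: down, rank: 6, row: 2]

The pattern is that an item is 'Group A' exactly when: row ≥ 4.
[face: down, rank: 2, row: 4]: row = 4, fits → Group A. [face: down, rank: 9, row: 1]: row = 1, fails the rule → Group B. [face: up, rank: 1, row: 3]: row = 3, fails the rule → Group B. [face: down, rank: 6, row: 2]: row = 2, fails the rule → Group B.

Group A, Group B, Group B, Group B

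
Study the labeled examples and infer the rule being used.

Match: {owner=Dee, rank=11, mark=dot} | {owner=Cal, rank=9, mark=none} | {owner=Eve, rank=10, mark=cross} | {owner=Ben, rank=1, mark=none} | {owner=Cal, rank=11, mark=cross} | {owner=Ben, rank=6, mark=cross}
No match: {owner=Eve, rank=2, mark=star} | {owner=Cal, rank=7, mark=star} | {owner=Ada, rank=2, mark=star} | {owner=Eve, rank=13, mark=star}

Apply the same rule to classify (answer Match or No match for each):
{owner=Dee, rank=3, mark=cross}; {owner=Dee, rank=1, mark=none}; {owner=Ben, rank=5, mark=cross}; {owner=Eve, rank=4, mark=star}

Match, Match, Match, No match

The classifier is using: mark is not star.
Match: {owner=Dee, rank=3, mark=cross}, since mark is cross. Match: {owner=Dee, rank=1, mark=none}, since mark is none. Match: {owner=Ben, rank=5, mark=cross}, since mark is cross. No match: {owner=Eve, rank=4, mark=star}, since mark is star.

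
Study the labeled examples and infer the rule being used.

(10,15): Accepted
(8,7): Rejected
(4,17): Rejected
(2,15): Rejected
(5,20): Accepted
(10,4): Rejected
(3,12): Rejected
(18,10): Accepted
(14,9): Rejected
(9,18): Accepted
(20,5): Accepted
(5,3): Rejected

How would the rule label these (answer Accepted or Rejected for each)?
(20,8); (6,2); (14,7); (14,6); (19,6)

Accepted, Rejected, Rejected, Rejected, Accepted

The rule appears to be: sum ≥ 25.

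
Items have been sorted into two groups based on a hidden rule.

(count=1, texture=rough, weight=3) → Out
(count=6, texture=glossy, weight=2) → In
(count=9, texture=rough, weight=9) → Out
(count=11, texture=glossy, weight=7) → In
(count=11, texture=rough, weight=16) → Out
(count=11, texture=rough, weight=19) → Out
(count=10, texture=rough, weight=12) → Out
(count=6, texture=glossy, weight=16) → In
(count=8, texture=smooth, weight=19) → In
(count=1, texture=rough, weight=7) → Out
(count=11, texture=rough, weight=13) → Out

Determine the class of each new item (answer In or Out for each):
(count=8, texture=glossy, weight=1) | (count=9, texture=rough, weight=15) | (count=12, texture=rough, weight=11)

The rule appears to be: texture is not rough.

In, Out, Out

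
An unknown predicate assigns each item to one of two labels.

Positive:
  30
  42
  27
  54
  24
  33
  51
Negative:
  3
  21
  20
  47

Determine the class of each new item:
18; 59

Negative, Negative

All 'Positive' examples share one property — multiple of 3 AND at least 24 — and every 'Negative' example lacks it.
18: Negative (18 = 3·6, 18 < 24). 59: Negative (59 = 3·19 + 2, 59 ≥ 24).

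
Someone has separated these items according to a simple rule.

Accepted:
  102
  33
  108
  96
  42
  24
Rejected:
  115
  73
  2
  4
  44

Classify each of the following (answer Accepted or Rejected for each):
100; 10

One predicate separates the groups cleanly: multiple of 3.
100: 100 = 3·33 + 1, fails the rule → Rejected. 10: 10 = 3·3 + 1, fails the rule → Rejected.

Rejected, Rejected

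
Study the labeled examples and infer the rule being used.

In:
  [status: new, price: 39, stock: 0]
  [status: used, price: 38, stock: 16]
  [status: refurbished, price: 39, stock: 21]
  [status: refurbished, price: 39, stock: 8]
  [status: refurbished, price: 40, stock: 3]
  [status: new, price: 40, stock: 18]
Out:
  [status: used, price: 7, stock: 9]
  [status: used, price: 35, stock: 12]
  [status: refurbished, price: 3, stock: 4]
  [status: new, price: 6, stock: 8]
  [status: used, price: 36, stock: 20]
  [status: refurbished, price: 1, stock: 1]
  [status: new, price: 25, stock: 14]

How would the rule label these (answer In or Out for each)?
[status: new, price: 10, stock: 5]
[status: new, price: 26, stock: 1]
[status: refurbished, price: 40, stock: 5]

Rule: price ≥ 38. This holds for each 'In' example and fails for each 'Out' one.
[status: new, price: 10, stock: 5] — price = 10, hence Out. [status: new, price: 26, stock: 1] — price = 26, hence Out. [status: refurbished, price: 40, stock: 5] — price = 40, hence In.

Out, Out, In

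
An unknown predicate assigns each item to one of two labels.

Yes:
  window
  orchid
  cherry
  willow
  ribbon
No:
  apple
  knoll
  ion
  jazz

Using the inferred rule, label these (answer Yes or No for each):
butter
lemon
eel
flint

The pattern is that an item is 'Yes' exactly when: length 6.

Yes, No, No, No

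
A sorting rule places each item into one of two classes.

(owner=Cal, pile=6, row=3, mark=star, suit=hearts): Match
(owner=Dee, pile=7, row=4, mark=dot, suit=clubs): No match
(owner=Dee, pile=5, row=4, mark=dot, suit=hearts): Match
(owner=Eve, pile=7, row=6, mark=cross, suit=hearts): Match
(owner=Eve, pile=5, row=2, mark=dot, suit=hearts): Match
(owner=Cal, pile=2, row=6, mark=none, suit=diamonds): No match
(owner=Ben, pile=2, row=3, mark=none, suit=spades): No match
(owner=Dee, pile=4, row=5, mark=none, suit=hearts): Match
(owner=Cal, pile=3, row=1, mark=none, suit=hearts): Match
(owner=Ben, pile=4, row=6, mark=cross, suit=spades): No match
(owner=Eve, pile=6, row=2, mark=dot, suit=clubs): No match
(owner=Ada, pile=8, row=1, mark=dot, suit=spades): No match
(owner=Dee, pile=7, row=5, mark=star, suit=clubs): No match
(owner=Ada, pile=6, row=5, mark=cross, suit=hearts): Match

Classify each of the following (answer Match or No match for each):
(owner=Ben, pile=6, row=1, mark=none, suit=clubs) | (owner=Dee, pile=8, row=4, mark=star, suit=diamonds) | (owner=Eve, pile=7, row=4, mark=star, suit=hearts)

No match, No match, Match

Comparing the two groups points to one rule — suit is hearts.
No match: (owner=Ben, pile=6, row=1, mark=none, suit=clubs), since suit is clubs.
No match: (owner=Dee, pile=8, row=4, mark=star, suit=diamonds), since suit is diamonds.
Match: (owner=Eve, pile=7, row=4, mark=star, suit=hearts), since suit is hearts.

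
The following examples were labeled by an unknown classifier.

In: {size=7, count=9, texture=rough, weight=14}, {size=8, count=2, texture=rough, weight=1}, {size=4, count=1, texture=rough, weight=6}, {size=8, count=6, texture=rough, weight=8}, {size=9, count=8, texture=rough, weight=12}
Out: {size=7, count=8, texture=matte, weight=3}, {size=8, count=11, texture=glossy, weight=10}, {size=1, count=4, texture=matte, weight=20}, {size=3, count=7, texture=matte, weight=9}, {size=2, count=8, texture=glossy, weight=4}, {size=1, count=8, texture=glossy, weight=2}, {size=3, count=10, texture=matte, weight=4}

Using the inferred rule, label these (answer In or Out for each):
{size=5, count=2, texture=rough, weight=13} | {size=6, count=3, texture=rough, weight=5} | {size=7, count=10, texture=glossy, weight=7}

In, In, Out

Rule: texture is rough. This holds for each 'In' example and fails for each 'Out' one.
{size=5, count=2, texture=rough, weight=13} → texture is rough → In. {size=6, count=3, texture=rough, weight=5} → texture is rough → In. {size=7, count=10, texture=glossy, weight=7} → texture is glossy → Out.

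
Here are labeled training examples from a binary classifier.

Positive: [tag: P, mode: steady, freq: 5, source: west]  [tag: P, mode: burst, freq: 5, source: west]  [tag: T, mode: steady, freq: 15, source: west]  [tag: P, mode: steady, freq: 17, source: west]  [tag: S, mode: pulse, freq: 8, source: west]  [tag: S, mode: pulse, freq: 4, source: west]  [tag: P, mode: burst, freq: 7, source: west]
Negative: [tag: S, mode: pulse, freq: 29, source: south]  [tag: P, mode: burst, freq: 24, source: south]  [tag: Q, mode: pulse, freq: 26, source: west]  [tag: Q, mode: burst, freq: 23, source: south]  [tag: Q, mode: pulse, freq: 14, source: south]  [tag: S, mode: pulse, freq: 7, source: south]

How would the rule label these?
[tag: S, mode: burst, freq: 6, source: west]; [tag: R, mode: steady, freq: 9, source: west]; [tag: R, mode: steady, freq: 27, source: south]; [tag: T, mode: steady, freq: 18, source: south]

The common property of the 'Positive' items is: source is west AND freq ≤ 17. No 'Negative' item has it.
[tag: S, mode: burst, freq: 6, source: west]: source is west, freq = 6 — meets the rule, so Positive.
[tag: R, mode: steady, freq: 9, source: west]: source is west, freq = 9 — meets the rule, so Positive.
[tag: R, mode: steady, freq: 27, source: south]: source is south, freq = 27 — does not pass, so Negative.
[tag: T, mode: steady, freq: 18, source: south]: source is south, freq = 18 — does not pass, so Negative.

Positive, Positive, Negative, Negative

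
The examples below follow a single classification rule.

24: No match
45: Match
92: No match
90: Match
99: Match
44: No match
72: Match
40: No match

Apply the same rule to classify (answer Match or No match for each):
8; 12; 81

No match, No match, Match

Looking at the examples, the only property every 'Match' case has and every 'No match' case lacks is: multiple of 9.
8: 8 = 9·0 + 8 — fails the rule, so No match.
12: 12 = 9·1 + 3 — fails the rule, so No match.
81: 81 = 9·9 — meets the rule, so Match.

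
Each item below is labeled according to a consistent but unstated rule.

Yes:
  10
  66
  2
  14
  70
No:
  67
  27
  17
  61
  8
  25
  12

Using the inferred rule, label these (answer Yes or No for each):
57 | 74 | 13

No, Yes, No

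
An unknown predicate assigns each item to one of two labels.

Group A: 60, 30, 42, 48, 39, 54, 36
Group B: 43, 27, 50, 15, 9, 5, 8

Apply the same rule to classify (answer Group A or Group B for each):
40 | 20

Group B, Group B

The simplest hypothesis consistent with all the labels is: multiple of 3 AND at least 30.
40: 40 = 3·13 + 1, 40 ≥ 30, lacks this property → Group B. 20: 20 = 3·6 + 2, 20 < 30, lacks this property → Group B.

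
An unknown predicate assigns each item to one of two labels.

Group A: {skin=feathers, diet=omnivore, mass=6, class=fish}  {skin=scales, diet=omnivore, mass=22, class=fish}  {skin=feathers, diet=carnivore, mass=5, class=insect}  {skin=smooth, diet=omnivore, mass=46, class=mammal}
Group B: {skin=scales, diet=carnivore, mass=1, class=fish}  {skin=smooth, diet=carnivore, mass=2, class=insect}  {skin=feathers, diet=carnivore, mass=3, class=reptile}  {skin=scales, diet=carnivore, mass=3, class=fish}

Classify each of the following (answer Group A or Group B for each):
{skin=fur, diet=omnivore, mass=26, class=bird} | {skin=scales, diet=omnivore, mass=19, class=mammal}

'Group A' ⟺ mass ≥ 5.
{skin=fur, diet=omnivore, mass=26, class=bird}: Group A (mass = 26). {skin=scales, diet=omnivore, mass=19, class=mammal}: Group A (mass = 19).

Group A, Group A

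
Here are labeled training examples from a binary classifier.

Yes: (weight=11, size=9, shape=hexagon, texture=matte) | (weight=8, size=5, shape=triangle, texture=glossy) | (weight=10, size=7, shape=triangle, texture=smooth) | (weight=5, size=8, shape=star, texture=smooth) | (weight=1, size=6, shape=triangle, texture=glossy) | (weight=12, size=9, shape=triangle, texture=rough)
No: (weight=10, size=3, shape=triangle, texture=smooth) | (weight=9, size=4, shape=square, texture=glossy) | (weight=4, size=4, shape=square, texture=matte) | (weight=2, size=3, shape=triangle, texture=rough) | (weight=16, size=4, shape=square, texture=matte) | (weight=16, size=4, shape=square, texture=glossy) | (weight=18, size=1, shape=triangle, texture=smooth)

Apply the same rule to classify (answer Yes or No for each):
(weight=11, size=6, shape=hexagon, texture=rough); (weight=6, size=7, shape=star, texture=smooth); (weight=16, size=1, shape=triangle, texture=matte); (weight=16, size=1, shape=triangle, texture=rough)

The classifier is using: size ≥ 5.

Yes, Yes, No, No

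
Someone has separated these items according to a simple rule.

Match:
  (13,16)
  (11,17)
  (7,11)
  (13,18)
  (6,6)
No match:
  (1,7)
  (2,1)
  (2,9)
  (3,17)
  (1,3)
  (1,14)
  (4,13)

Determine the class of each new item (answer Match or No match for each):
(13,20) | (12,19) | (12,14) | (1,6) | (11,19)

Match, Match, Match, No match, Match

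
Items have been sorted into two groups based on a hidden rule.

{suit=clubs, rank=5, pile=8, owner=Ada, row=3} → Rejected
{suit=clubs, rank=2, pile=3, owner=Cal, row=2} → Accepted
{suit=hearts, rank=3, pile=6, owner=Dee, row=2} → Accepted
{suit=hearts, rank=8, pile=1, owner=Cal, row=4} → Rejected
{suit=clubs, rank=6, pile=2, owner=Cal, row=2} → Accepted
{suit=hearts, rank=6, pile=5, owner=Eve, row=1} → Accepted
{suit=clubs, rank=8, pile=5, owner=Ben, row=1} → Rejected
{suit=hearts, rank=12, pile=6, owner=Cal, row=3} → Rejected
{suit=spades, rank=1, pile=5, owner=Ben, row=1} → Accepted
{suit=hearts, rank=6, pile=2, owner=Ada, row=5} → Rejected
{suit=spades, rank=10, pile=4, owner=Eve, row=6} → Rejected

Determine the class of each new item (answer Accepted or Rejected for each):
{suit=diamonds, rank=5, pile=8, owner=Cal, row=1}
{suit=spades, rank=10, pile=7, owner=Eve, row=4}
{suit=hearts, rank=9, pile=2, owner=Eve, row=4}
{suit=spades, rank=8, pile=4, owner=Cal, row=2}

Accepted, Rejected, Rejected, Rejected

The pattern is that an item is 'Accepted' exactly when: row ≤ 2 AND rank ≤ 6.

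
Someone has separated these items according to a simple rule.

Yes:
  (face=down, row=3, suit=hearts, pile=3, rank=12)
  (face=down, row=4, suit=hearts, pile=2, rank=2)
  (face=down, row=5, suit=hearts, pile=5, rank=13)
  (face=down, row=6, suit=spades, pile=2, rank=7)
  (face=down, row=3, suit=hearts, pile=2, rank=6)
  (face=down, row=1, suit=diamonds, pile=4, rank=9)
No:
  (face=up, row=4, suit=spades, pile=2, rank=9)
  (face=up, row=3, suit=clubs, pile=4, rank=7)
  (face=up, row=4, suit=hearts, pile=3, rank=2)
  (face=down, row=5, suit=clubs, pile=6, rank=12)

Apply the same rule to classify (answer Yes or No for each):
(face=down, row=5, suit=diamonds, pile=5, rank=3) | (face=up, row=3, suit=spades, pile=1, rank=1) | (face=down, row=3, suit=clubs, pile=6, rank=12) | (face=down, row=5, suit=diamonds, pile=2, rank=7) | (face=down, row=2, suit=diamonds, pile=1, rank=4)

The pattern is that an item is 'Yes' exactly when: face is down AND pile ≤ 5.
(face=down, row=5, suit=diamonds, pile=5, rank=3): face is down, pile = 5, satisfies this → Yes. (face=up, row=3, suit=spades, pile=1, rank=1): face is up, pile = 1, doesn't qualify → No. (face=down, row=3, suit=clubs, pile=6, rank=12): face is down, pile = 6, doesn't qualify → No. (face=down, row=5, suit=diamonds, pile=2, rank=7): face is down, pile = 2, satisfies this → Yes. (face=down, row=2, suit=diamonds, pile=1, rank=4): face is down, pile = 1, satisfies this → Yes.

Yes, No, No, Yes, Yes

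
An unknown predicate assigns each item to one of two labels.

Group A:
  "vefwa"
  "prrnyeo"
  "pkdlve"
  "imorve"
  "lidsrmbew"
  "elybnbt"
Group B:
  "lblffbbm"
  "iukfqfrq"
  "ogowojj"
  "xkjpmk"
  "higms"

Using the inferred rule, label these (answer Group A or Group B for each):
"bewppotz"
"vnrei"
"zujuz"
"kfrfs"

Group A, Group A, Group B, Group B

The classifier is using: contains 'e'.
"bewppotz" — has 'e', hence Group A. "vnrei" — has 'e', hence Group A. "zujuz" — no 'e', hence Group B. "kfrfs" — no 'e', hence Group B.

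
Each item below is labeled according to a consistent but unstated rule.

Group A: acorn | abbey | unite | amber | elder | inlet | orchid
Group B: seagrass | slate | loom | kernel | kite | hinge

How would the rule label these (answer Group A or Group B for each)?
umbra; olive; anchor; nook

Checking candidate rules against both groups, what survives is: starts with a vowel.
umbra: starts with 'u' — has this property, so Group A. olive: starts with 'o' — has this property, so Group A. anchor: starts with 'a' — has this property, so Group A. nook: starts with 'n' — fails the rule, so Group B.

Group A, Group A, Group A, Group B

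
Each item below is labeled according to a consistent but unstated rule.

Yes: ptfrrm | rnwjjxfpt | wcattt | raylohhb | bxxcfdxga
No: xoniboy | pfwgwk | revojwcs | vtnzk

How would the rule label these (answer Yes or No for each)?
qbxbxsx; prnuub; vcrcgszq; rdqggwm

No, Yes, No, Yes

A rule that fits every label: has a double letter — true of each 'Yes' example, false of each 'No' one.
qbxbxsx: no doubled letter, fails the rule → No. prnuub: 'uu' doubled, satisfies this → Yes. vcrcgszq: no doubled letter, fails the rule → No. rdqggwm: 'gg' doubled, satisfies this → Yes.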